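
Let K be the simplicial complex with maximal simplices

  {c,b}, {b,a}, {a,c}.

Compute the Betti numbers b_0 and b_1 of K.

We work with the vertex ordering a < b < c. The simplices of K, each written with vertices in increasing order, are:

  0-simplices (3): a, b, c
  1-simplices (3): ab, ac, bc

so the chain groups are C_0 ≅ Z^3, C_1 ≅ Z^3.

∂_1: C_1 → C_0 is given by ∂[p,q] = [q] − [p].
The 3×3 boundary matrix has rank 2 and Smith normal form diag(1,1).

Computing H_k = (kernel of ∂_k) / (image of ∂_{k+1}):

  H_0: rank C_0 − rank ∂_1 = 3 − 2 = 1, and the invariant factors of ∂_1 are all 1, so H_0 = Z.
  H_1: rank ker ∂_1 − rank ∂_2 = (3 − 2) − 0 = 1, and there is no ∂_2, so H_1 = Z.

As a check, the Euler characteristic is 3 − 3 = 0, which agrees with 1 − 1 = 0.

Hence the Betti numbers are b_0 = 1, b_1 = 1.

b_0 = 1, b_1 = 1.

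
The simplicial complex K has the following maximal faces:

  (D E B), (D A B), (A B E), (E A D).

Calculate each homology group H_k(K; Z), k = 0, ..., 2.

K has 4 vertices, 6 edges, 4 triangles.
rank ∂_0 = 0, rank ∂_1 = 3 ⇒ b_0 = 4 − 0 − 3 = 1; all invariant factors of ∂_1 are 1 so no torsion. So H_0 ≅ Z.
rank ∂_1 = 3, rank ∂_2 = 3 ⇒ b_1 = 6 − 3 − 3 = 0; all invariant factors of ∂_2 are 1 so no torsion. So H_1 ≅ 0.
rank ∂_2 = 3, rank ∂_3 = 0 ⇒ b_2 = 4 − 3 − 0 = 1. So H_2 ≅ Z.

H_0 = Z,  H_1 = 0,  H_2 = Z.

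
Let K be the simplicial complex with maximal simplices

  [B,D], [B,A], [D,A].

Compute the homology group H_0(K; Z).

Order the vertices as A < B < D. Listing each simplex with vertices in this order, K has dimension 1 with simplices:

  0-simplices (3): A, B, D
  1-simplices (3): AB, AD, BD

Hence C_0 ≅ Z^3, C_1 ≅ Z^3.

∂_1: C_1 → C_0 sends each edge [p,q] (with p < q) to q − p. For instance
  ∂AB = B − A.
As a 3×3 matrix over Z this has rank 2, with invariant factors (1,1).

Now H_k = ker ∂_k / im ∂_{k+1}, so:

  H_0: rank C_0 − rank ∂_1 = 3 − 2 = 1, and the invariant factors of ∂_1 are all 1, so H_0 = Z.

(K is a triangulation of the circle S^1.)

H_0 ≅ Z.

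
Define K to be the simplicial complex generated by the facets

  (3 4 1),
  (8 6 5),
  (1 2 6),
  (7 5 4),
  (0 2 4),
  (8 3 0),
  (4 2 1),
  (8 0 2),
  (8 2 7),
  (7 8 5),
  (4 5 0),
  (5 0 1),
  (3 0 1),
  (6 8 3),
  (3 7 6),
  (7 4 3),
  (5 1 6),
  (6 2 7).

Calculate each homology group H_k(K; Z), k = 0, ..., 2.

Fix the vertex order 0 < 1 < 2 < 3 < 4 < 5 < 6 < 7 < 8 and write every simplex with vertices in increasing order. Then dim K = 2 and the simplices of K are:

  0-simplices (9): [0], [1], [2], [3], [4], [5], [6], [7], [8]
  1-simplices (27): (27 of them)
  2-simplices (18): [0,1,3], [0,1,5], [0,2,4], [0,2,8], [0,3,8], [0,4,5], [1,2,4], [1,2,6], [1,3,4], [1,5,6], [2,6,7], [2,7,8], [3,4,7], [3,6,7], [3,6,8], [4,5,7], [5,6,8], [5,7,8]

so the chain groups are C_0 ≅ Z^9, C_1 ≅ Z^27, C_2 ≅ Z^18.

Boundary ∂_1: C_1 → C_0 sends each edge [p,q] (with p < q) to q − p.
The resulting 9×27 matrix has rank 8, and its Smith normal form has invariant factors (1,1,1,1,1,1,1,1).

The boundary map ∂_2: C_2 → C_1 sends each 2-simplex [p,q,r] to [q,r] − [p,r] + [p,q]. For instance
  ∂[1,5,6] = [5,6] − [1,6] + [1,5],
  ∂[5,6,8] = [6,8] − [5,8] + [5,6].
The resulting 27×18 matrix has rank 18, and its Smith normal form has invariant factors (1,1,1,1,1,1,1,1,1,1,1,1,1,1,1,1,1,2).

Computing H_k = (kernel of ∂_k) / (image of ∂_{k+1}):

  H_0: rank C_0 − rank ∂_1 = 9 − 8 = 1, and the invariant factors of ∂_1 are all 1, so H_0 ≅ Z.
  H_1: rank ker ∂_1 − rank ∂_2 = (27 − 8) − 18 = 1, and ∂_2 has invariant factor 2 > 1, so H_1 ≅ Z ⊕ Z/2Z.
  H_2: rank ker ∂_2 − rank ∂_3 = (18 − 18) − 0 = 0, and there is no ∂_3, so H_2 ≅ 0.

H_0 = Z,  H_1 = Z ⊕ Z/2Z,  H_2 = 0.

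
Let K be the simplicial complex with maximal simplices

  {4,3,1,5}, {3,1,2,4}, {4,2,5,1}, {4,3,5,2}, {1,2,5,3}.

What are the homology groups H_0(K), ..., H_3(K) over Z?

H_0 ≅ Z,  H_1 = 0,  H_2 = 0,  H_3 ≅ Z.

Take the total order 1 < 2 < 3 < 4 < 5 on the vertex set. Then K (dimension 3) consists of the simplices:

  0-simplices (5): [1], [2], [3], [4], [5]
  1-simplices (10): [1,2], [1,3], [1,4], [1,5], [2,3], [2,4], [2,5], [3,4], [3,5], [4,5]
  2-simplices (10): [1,2,3], [1,2,4], [1,2,5], [1,3,4], [1,3,5], [1,4,5], [2,3,4], [2,3,5], [2,4,5], [3,4,5]
  3-simplices (5): [1,2,3,4], [1,2,3,5], [1,2,4,5], [1,3,4,5], [2,3,4,5]

giving chain groups C_0 ≅ Z^5, C_1 ≅ Z^10, C_2 ≅ Z^10, C_3 ≅ Z^5.

∂_1: C_1 → C_0 sends each edge [p,q] (with p < q) to q − p.
The 5×10 boundary matrix has rank 4 and Smith normal form diag(1,1,1,1).

∂_2: C_2 → C_1 sends each 2-simplex [p,q,r] to [q,r] − [p,r] + [p,q]. For instance
  ∂[2,4,5] = [4,5] − [2,5] + [2,4],
  ∂[3,4,5] = [4,5] − [3,5] + [3,4].
As a 10×10 matrix over Z this has rank 6, with invariant factors (1,1,1,1,1,1).

∂_3: C_3 → C_2 sends each 3-simplex σ to the alternating sum Σ_i (−1)^i (σ with its i-th vertex removed). For instance
  ∂[2,3,4,5] = [3,4,5] − [2,4,5] + [2,3,5] − [2,3,4],
  ∂[1,2,3,4] = [2,3,4] − [1,3,4] + [1,2,4] − [1,2,3].
This gives a 10×5 integer matrix of rank 4; reducing to Smith normal form yields diagonal entries (1,1,1,1).

Now H_k = ker ∂_k / im ∂_{k+1}, so:

  H_0: rank C_0 − rank ∂_1 = 5 − 4 = 1, and the invariant factors of ∂_1 are all 1, so H_0 ≅ Z.
  H_1: rank ker ∂_1 − rank ∂_2 = (10 − 4) − 6 = 0, and the invariant factors of ∂_2 are all 1, so H_1 ≅ 0.
  H_2: rank ker ∂_2 − rank ∂_3 = (10 − 6) − 4 = 0, and the invariant factors of ∂_3 are all 1, so H_2 ≅ 0.
  H_3: rank ker ∂_3 − rank ∂_4 = (5 − 4) − 0 = 1, and there is no ∂_4, so H_3 ≅ Z.

As a check, the Euler characteristic is 5 − 10 + 10 − 5 = 0, which agrees with 1 − 0 + 0 − 1 = 0.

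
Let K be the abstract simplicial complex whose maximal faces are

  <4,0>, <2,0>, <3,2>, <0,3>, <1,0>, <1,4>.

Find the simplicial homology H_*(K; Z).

H_0 ≅ Z,  H_1 ≅ Z^2.

Fix the vertex order 0 < 1 < 2 < 3 < 4 and write every simplex with vertices in increasing order. Then dim K = 1 and the simplices of K are:

  0-simplices (5): [0], [1], [2], [3], [4]
  1-simplices (6): [0,1], [0,2], [0,3], [0,4], [1,4], [2,3]

Hence C_0 ≅ Z^5, C_1 ≅ Z^6.

The boundary map ∂_1: C_1 → C_0 sends each edge [p,q] (with p < q) to q − p. For instance
  ∂[0,1] = [1] − [0].
The resulting 5×6 matrix has rank 4, and its Smith normal form has invariant factors (1,1,1,1).

Reading off H_k = ker ∂_k / im ∂_{k+1}:

  H_0: rank C_0 − rank ∂_1 = 5 − 4 = 1, and the invariant factors of ∂_1 are all 1, so H_0 ≅ Z.
  H_1: rank ker ∂_1 − rank ∂_2 = (6 − 4) − 0 = 2, and there is no ∂_2, so H_1 ≅ Z^2.

As a check, the Euler characteristic is 5 − 6 = -1, which agrees with 1 − 2 = -1.
(K is a triangulation of a wedge of 2 circles.)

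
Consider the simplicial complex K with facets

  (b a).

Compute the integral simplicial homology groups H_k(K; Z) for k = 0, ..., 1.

Order the vertices as a < b. Listing each simplex with vertices in this order, K has dimension 1 with simplices:

  0-simplices (2): a, b
  1-simplices (1): ab

Hence C_0 ≅ Z^2, C_1 ≅ Z^1.

∂_1: C_1 → C_0 sends each edge [p,q] (with p < q) to q − p. For instance
  ∂ab = b − a.
This gives a 2×1 integer matrix of rank 1; reducing to Smith normal form yields diagonal entries (1).

Computing H_k = (kernel of ∂_k) / (image of ∂_{k+1}):

  H_0: rank C_0 − rank ∂_1 = 2 − 1 = 1, and the invariant factors of ∂_1 are all 1, so H_0 ≅ Z.
  H_1: rank ker ∂_1 − rank ∂_2 = (1 − 1) − 0 = 0, and there is no ∂_2, so H_1 ≅ 0.

H_0 = Z,  H_1 = 0.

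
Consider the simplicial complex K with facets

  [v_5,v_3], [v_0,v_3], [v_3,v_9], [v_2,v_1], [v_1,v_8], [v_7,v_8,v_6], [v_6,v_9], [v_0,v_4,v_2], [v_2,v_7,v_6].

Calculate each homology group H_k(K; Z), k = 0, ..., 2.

Fix the vertex order v_0 < v_1 < v_2 < v_3 < v_4 < v_5 < v_6 < v_7 < v_8 < v_9 and write every simplex with vertices in increasing order. Then dim K = 2 and the simplices of K are:

  0-simplices (10): [v_0], [v_1], [v_2], [v_3], [v_4], [v_5], [v_6], [v_7], [v_8], [v_9]
  1-simplices (14): [v_0,v_2], [v_0,v_3], [v_0,v_4], [v_1,v_2], [v_1,v_8], [v_2,v_4], [v_2,v_6], [v_2,v_7], [v_3,v_5], [v_3,v_9], [v_6,v_7], [v_6,v_8], [v_6,v_9], [v_7,v_8]
  2-simplices (3): [v_0,v_2,v_4], [v_2,v_6,v_7], [v_6,v_7,v_8]

so the chain groups are C_0 ≅ Z^10, C_1 ≅ Z^14, C_2 ≅ Z^3.

∂_1: C_1 → C_0 is given by ∂[p,q] = [q] − [p].
The 10×14 boundary matrix has rank 9 and Smith normal form diag(1,1,1,1,1,1,1,1,1).

The boundary map ∂_2: C_2 → C_1 sends each 2-simplex [p,q,r] to [q,r] − [p,r] + [p,q]. For instance
  ∂[v_6,v_7,v_8] = [v_7,v_8] − [v_6,v_8] + [v_6,v_7],
  ∂[v_2,v_6,v_7] = [v_6,v_7] − [v_2,v_7] + [v_2,v_6].
The resulting 14×3 matrix has rank 3, and its Smith normal form has invariant factors (1,1,1).

Now H_k = ker ∂_k / im ∂_{k+1}, so:

  H_0: rank C_0 − rank ∂_1 = 10 − 9 = 1, and the invariant factors of ∂_1 are all 1, so H_0 = Z.
  H_1: rank ker ∂_1 − rank ∂_2 = (14 − 9) − 3 = 2, and the invariant factors of ∂_2 are all 1, so H_1 = Z^2.
  H_2: rank ker ∂_2 − rank ∂_3 = (3 − 3) − 0 = 0, and there is no ∂_3, so H_2 = 0.

As a check, the Euler characteristic is 10 − 14 + 3 = -1, which agrees with 1 − 2 + 0 = -1.

H_0 ≅ Z,  H_1 ≅ Z^2,  H_2 = 0.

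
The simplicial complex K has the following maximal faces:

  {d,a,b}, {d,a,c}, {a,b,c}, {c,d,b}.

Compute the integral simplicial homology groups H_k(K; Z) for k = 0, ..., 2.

H_0 ≅ Z,  H_1 = 0,  H_2 ≅ Z.

Take the total order a < b < c < d on the vertex set. Then K (dimension 2) consists of the simplices:

  0-simplices (4): a, b, c, d
  1-simplices (6): ab, ac, ad, bc, bd, cd
  2-simplices (4): abc, abd, acd, bcd

Hence C_0 ≅ Z^4, C_1 ≅ Z^6, C_2 ≅ Z^4.

The boundary map ∂_1: C_1 → C_0 is given by ∂[p,q] = [q] − [p].
As a 4×6 matrix over Z this has rank 3, with invariant factors (1,1,1).

The boundary map ∂_2: C_2 → C_1 sends each 2-simplex [p,q,r] to [q,r] − [p,r] + [p,q]. For instance
  ∂abd = bd − ad + ab,
  ∂abc = bc − ac + ab.
The resulting 6×4 matrix has rank 3, and its Smith normal form has invariant factors (1,1,1).

Computing H_k = (kernel of ∂_k) / (image of ∂_{k+1}):

  H_0: rank C_0 − rank ∂_1 = 4 − 3 = 1, and the invariant factors of ∂_1 are all 1, so H_0 ≅ Z.
  H_1: rank ker ∂_1 − rank ∂_2 = (6 − 3) − 3 = 0, and the invariant factors of ∂_2 are all 1, so H_1 ≅ 0.
  H_2: rank ker ∂_2 − rank ∂_3 = (4 − 3) − 0 = 1, and there is no ∂_3, so H_2 ≅ Z.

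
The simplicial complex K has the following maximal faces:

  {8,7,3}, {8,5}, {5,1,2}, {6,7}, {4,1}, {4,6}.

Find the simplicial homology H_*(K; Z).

We work with the vertex ordering 1 < 2 < 3 < 4 < 5 < 6 < 7 < 8. The simplices of K, each written with vertices in increasing order, are:

  0-simplices (8): [1], [2], [3], [4], [5], [6], [7], [8]
  1-simplices (10): [1,2], [1,4], [1,5], [2,5], [3,7], [3,8], [4,6], [5,8], [6,7], [7,8]
  2-simplices (2): [1,2,5], [3,7,8]

so the chain groups are C_0 ≅ Z^8, C_1 ≅ Z^10, C_2 ≅ Z^2.

Boundary ∂_1: C_1 → C_0 is given by ∂[p,q] = [q] − [p].
As a 8×10 matrix over Z this has rank 7, with invariant factors (1,1,1,1,1,1,1).

Boundary ∂_2: C_2 → C_1 sends each 2-simplex [p,q,r] to [q,r] − [p,r] + [p,q]. For instance
  ∂[3,7,8] = [7,8] − [3,8] + [3,7],
  ∂[1,2,5] = [2,5] − [1,5] + [1,2].
The 10×2 boundary matrix has rank 2 and Smith normal form diag(1,1).

Now H_k = ker ∂_k / im ∂_{k+1}, so:

  H_0: rank C_0 − rank ∂_1 = 8 − 7 = 1, and the invariant factors of ∂_1 are all 1, so H_0 ≅ Z.
  H_1: rank ker ∂_1 − rank ∂_2 = (10 − 7) − 2 = 1, and the invariant factors of ∂_2 are all 1, so H_1 ≅ Z.
  H_2: rank ker ∂_2 − rank ∂_3 = (2 − 2) − 0 = 0, and there is no ∂_3, so H_2 ≅ 0.

As a check, the Euler characteristic is 8 − 10 + 2 = 0, which agrees with 1 − 1 + 0 = 0.

H_0 ≅ Z,  H_1 ≅ Z,  H_2 = 0.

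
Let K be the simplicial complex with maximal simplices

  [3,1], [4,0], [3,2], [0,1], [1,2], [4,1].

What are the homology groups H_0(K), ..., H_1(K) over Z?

H_0 = Z,  H_1 = Z^2.

Fix the vertex order 0 < 1 < 2 < 3 < 4 and write every simplex with vertices in increasing order. Then dim K = 1 and the simplices of K are:

  0-simplices (5): [0], [1], [2], [3], [4]
  1-simplices (6): [0,1], [0,4], [1,2], [1,3], [1,4], [2,3]

so the chain groups are C_0 ≅ Z^5, C_1 ≅ Z^6.

The boundary map ∂_1: C_1 → C_0 is given by ∂[p,q] = [q] − [p].
This gives a 5×6 integer matrix of rank 4; reducing to Smith normal form yields diagonal entries (1,1,1,1).

Computing H_k = (kernel of ∂_k) / (image of ∂_{k+1}):

  H_0: rank C_0 − rank ∂_1 = 5 − 4 = 1, and the invariant factors of ∂_1 are all 1, so H_0 = Z.
  H_1: rank ker ∂_1 − rank ∂_2 = (6 − 4) − 0 = 2, and there is no ∂_2, so H_1 = Z^2.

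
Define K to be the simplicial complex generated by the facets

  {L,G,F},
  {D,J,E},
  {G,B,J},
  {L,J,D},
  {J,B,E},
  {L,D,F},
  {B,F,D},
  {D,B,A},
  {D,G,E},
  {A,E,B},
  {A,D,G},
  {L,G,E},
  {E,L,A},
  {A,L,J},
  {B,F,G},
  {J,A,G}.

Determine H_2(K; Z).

H_2 ≅ Z.

Take the total order A < B < D < E < F < G < J < L on the vertex set. Then K (dimension 2) consists of the simplices:

  0-simplices (8): A, B, D, E, F, G, J, L
  1-simplices (24): AB, AD, AE, AG, AJ, AL, BD, BE, BF, BG, BJ, DE, DF, DG, DJ, DL, EG, EJ, EL, FG, FL, GJ, GL, JL
  2-simplices (16): ABD, ABE, ADG, AEL, AGJ, AJL, BDF, BEJ, BFG, BGJ, DEG, DEJ, DFL, DJL, EGL, FGL

Hence C_0 ≅ Z^8, C_1 ≅ Z^24, C_2 ≅ Z^16.

∂_1: C_1 → C_0 maps an edge to its endpoints' difference, ∂[p,q] = q − p.
As a 8×24 matrix over Z this has rank 7, with invariant factors (1,1,1,1,1,1,1).

∂_2: C_2 → C_1 acts by ∂[p,q,r] = [q,r] − [p,r] + [p,q]. For instance
  ∂DEJ = EJ − DJ + DE,
  ∂AGJ = GJ − AJ + AG.
The 24×16 boundary matrix has rank 15 and Smith normal form diag(1,1,1,1,1,1,1,1,1,1,1,1,1,1,1).

Computing H_k = (kernel of ∂_k) / (image of ∂_{k+1}):

  H_2: rank ker ∂_2 − rank ∂_3 = (16 − 15) − 0 = 1, and there is no ∂_3, so H_2 = Z.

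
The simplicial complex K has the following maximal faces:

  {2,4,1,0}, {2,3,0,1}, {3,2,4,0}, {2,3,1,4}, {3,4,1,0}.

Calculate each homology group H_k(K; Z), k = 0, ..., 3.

Take the total order 0 < 1 < 2 < 3 < 4 on the vertex set. Then K (dimension 3) consists of the simplices:

  0-simplices (5): [0], [1], [2], [3], [4]
  1-simplices (10): [0,1], [0,2], [0,3], [0,4], [1,2], [1,3], [1,4], [2,3], [2,4], [3,4]
  2-simplices (10): [0,1,2], [0,1,3], [0,1,4], [0,2,3], [0,2,4], [0,3,4], [1,2,3], [1,2,4], [1,3,4], [2,3,4]
  3-simplices (5): [0,1,2,3], [0,1,2,4], [0,1,3,4], [0,2,3,4], [1,2,3,4]

giving chain groups C_0 ≅ Z^5, C_1 ≅ Z^10, C_2 ≅ Z^10, C_3 ≅ Z^5.

The boundary map ∂_1: C_1 → C_0 is given by ∂[p,q] = [q] − [p].
The resulting 5×10 matrix has rank 4, and its Smith normal form has invariant factors (1,1,1,1).

Boundary ∂_2: C_2 → C_1 sends each 2-simplex [p,q,r] to [q,r] − [p,r] + [p,q]. For instance
  ∂[0,1,2] = [1,2] − [0,2] + [0,1],
  ∂[1,2,4] = [2,4] − [1,4] + [1,2].
The 10×10 boundary matrix has rank 6 and Smith normal form diag(1,1,1,1,1,1).

∂_3: C_3 → C_2 sends each 3-simplex σ to the alternating sum Σ_i (−1)^i (σ with its i-th vertex removed). For instance
  ∂[1,2,3,4] = [2,3,4] − [1,3,4] + [1,2,4] − [1,2,3],
  ∂[0,1,2,4] = [1,2,4] − [0,2,4] + [0,1,4] − [0,1,2].
As a 10×5 matrix over Z this has rank 4, with invariant factors (1,1,1,1).

From H_k ≅ ker(∂_k) / im(∂_{k+1}) we obtain:

  H_0: rank C_0 − rank ∂_1 = 5 − 4 = 1, and the invariant factors of ∂_1 are all 1, so H_0 ≅ Z.
  H_1: rank ker ∂_1 − rank ∂_2 = (10 − 4) − 6 = 0, and the invariant factors of ∂_2 are all 1, so H_1 ≅ 0.
  H_2: rank ker ∂_2 − rank ∂_3 = (10 − 6) − 4 = 0, and the invariant factors of ∂_3 are all 1, so H_2 ≅ 0.
  H_3: rank ker ∂_3 − rank ∂_4 = (5 − 4) − 0 = 1, and there is no ∂_4, so H_3 ≅ Z.

As a check, the Euler characteristic is 5 − 10 + 10 − 5 = 0, which agrees with 1 − 0 + 0 − 1 = 0.

H_0 ≅ Z,  H_1 = 0,  H_2 = 0,  H_3 ≅ Z.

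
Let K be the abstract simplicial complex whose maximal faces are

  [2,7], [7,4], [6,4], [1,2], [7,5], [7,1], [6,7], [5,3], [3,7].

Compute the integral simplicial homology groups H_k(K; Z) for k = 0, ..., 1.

H_0 ≅ Z,  H_1 ≅ Z^3.

Take the total order 1 < 2 < 3 < 4 < 5 < 6 < 7 on the vertex set. Then K (dimension 1) consists of the simplices:

  0-simplices (7): [1], [2], [3], [4], [5], [6], [7]
  1-simplices (9): [1,2], [1,7], [2,7], [3,5], [3,7], [4,6], [4,7], [5,7], [6,7]

so the chain groups are C_0 ≅ Z^7, C_1 ≅ Z^9.

∂_1: C_1 → C_0 is given by ∂[p,q] = [q] − [p]. For instance
  ∂[3,7] = [7] − [3].
The resulting 7×9 matrix has rank 6, and its Smith normal form has invariant factors (1,1,1,1,1,1).

Now H_k = ker ∂_k / im ∂_{k+1}, so:

  H_0: rank C_0 − rank ∂_1 = 7 − 6 = 1, and the invariant factors of ∂_1 are all 1, so H_0 ≅ Z.
  H_1: rank ker ∂_1 − rank ∂_2 = (9 − 6) − 0 = 3, and there is no ∂_2, so H_1 ≅ Z^3.

(K is a triangulation of a wedge of 3 circles.)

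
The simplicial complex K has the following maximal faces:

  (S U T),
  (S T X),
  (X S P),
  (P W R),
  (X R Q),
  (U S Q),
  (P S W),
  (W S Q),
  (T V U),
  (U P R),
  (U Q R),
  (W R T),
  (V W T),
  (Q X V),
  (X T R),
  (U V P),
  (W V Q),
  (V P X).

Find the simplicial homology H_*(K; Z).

Take the total order P < Q < R < S < T < U < V < W < X on the vertex set. Then K (dimension 2) consists of the simplices:

  0-simplices (9): P, Q, R, S, T, U, V, W, X
  1-simplices (27): PR, PS, PU, PV, PW, PX, QR, QS, QU, QV, QW, QX, RT, RU, RW, RX, ST, SU, SW, SX, TU, TV, TW, TX, UV, VW, VX
  2-simplices (18): PRU, PRW, PSW, PSX, PUV, PVX, QRU, QRX, QSU, QSW, QVW, QVX, RTW, RTX, STU, STX, TUV, TVW

giving chain groups C_0 ≅ Z^9, C_1 ≅ Z^27, C_2 ≅ Z^18.

Boundary ∂_1: C_1 → C_0 is given by ∂[p,q] = [q] − [p]. For instance
  ∂QS = S − Q.
This gives a 9×27 integer matrix of rank 8; reducing to Smith normal form yields diagonal entries (1,1,1,1,1,1,1,1).

The boundary map ∂_2: C_2 → C_1 sends each 2-simplex [p,q,r] to [q,r] − [p,r] + [p,q]. For instance
  ∂QSU = SU − QU + QS,
  ∂PRU = RU − PU + PR.
This gives a 27×18 integer matrix of rank 17; reducing to Smith normal form yields diagonal entries (1,1,1,1,1,1,1,1,1,1,1,1,1,1,1,1,1).

Reading off H_k = ker ∂_k / im ∂_{k+1}:

  H_0: rank C_0 − rank ∂_1 = 9 − 8 = 1, and the invariant factors of ∂_1 are all 1, so H_0 = Z.
  H_1: rank ker ∂_1 − rank ∂_2 = (27 − 8) − 17 = 2, and the invariant factors of ∂_2 are all 1, so H_1 = Z^2.
  H_2: rank ker ∂_2 − rank ∂_3 = (18 − 17) − 0 = 1, and there is no ∂_3, so H_2 = Z.

As a check, the Euler characteristic is 9 − 27 + 18 = 0, which agrees with 1 − 2 + 1 = 0.
(K is a triangulation of the torus T^2.)

H_0 ≅ Z,  H_1 ≅ Z^2,  H_2 ≅ Z.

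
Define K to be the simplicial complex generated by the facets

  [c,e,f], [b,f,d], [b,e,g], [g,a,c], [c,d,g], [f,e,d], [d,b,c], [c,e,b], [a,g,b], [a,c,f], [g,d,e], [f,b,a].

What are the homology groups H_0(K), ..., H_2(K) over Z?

Order the vertices as a < b < c < d < e < f < g. Listing each simplex with vertices in this order, K has dimension 2 with simplices:

  0-simplices (7): a, b, c, d, e, f, g
  1-simplices (18): ab, ac, af, ag, bc, bd, be, bf, bg, cd, ce, cf, cg, de, df, dg, ef, eg
  2-simplices (12): abf, abg, acf, acg, bcd, bce, bdf, beg, cdg, cef, def, deg

giving chain groups C_0 ≅ Z^7, C_1 ≅ Z^18, C_2 ≅ Z^12.

∂_1: C_1 → C_0 maps an edge to its endpoints' difference, ∂[p,q] = q − p. For instance
  ∂af = f − a.
The 7×18 boundary matrix has rank 6 and Smith normal form diag(1,1,1,1,1,1).

Boundary ∂_2: C_2 → C_1 acts by ∂[p,q,r] = [q,r] − [p,r] + [p,q]. For instance
  ∂cef = ef − cf + ce,
  ∂bce = ce − be + bc.
As a 18×12 matrix over Z this has rank 12, with invariant factors (1,1,1,1,1,1,1,1,1,1,1,2).

From H_k ≅ ker(∂_k) / im(∂_{k+1}) we obtain:

  H_0: rank C_0 − rank ∂_1 = 7 − 6 = 1, and the invariant factors of ∂_1 are all 1, so H_0 ≅ Z.
  H_1: rank ker ∂_1 − rank ∂_2 = (18 − 6) − 12 = 0, and ∂_2 has invariant factor 2 > 1, so H_1 ≅ Z/2Z.
  H_2: rank ker ∂_2 − rank ∂_3 = (12 − 12) − 0 = 0, and there is no ∂_3, so H_2 ≅ 0.

H_0 ≅ Z,  H_1 ≅ Z/2Z,  H_2 = 0.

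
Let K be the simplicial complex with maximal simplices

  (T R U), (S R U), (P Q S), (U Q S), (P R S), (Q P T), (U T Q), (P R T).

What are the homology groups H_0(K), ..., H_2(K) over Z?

Take the total order P < Q < R < S < T < U on the vertex set. Then K (dimension 2) consists of the simplices:

  0-simplices (6): P, Q, R, S, T, U
  1-simplices (12): PQ, PR, PS, PT, QS, QT, QU, RS, RT, RU, SU, TU
  2-simplices (8): PQS, PQT, PRS, PRT, QSU, QTU, RSU, RTU

so the chain groups are C_0 ≅ Z^6, C_1 ≅ Z^12, C_2 ≅ Z^8.

The boundary map ∂_1: C_1 → C_0 is given by ∂[p,q] = [q] − [p]. For instance
  ∂QS = S − Q.
This gives a 6×12 integer matrix of rank 5; reducing to Smith normal form yields diagonal entries (1,1,1,1,1).

The boundary map ∂_2: C_2 → C_1 sends each 2-simplex [p,q,r] to [q,r] − [p,r] + [p,q]. For instance
  ∂PRT = RT − PT + PR,
  ∂PQT = QT − PT + PQ.
As a 12×8 matrix over Z this has rank 7, with invariant factors (1,1,1,1,1,1,1).

Reading off H_k = ker ∂_k / im ∂_{k+1}:

  H_0: rank C_0 − rank ∂_1 = 6 − 5 = 1, and the invariant factors of ∂_1 are all 1, so H_0 = Z.
  H_1: rank ker ∂_1 − rank ∂_2 = (12 − 5) − 7 = 0, and the invariant factors of ∂_2 are all 1, so H_1 = 0.
  H_2: rank ker ∂_2 − rank ∂_3 = (8 − 7) − 0 = 1, and there is no ∂_3, so H_2 = Z.

(K is a triangulation of the 2-sphere S^2.)

H_0 = Z,  H_1 = 0,  H_2 = Z.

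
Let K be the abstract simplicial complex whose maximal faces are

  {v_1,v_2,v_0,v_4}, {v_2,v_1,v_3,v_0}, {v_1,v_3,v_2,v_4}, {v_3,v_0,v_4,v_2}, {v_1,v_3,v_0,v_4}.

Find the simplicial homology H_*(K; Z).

Order the vertices as v_0 < v_1 < v_2 < v_3 < v_4. Listing each simplex with vertices in this order, K has dimension 3 with simplices:

  0-simplices (5): [v_0], [v_1], [v_2], [v_3], [v_4]
  1-simplices (10): [v_0,v_1], [v_0,v_2], [v_0,v_3], [v_0,v_4], [v_1,v_2], [v_1,v_3], [v_1,v_4], [v_2,v_3], [v_2,v_4], [v_3,v_4]
  2-simplices (10): [v_0,v_1,v_2], [v_0,v_1,v_3], [v_0,v_1,v_4], [v_0,v_2,v_3], [v_0,v_2,v_4], [v_0,v_3,v_4], [v_1,v_2,v_3], [v_1,v_2,v_4], [v_1,v_3,v_4], [v_2,v_3,v_4]
  3-simplices (5): [v_0,v_1,v_2,v_3], [v_0,v_1,v_2,v_4], [v_0,v_1,v_3,v_4], [v_0,v_2,v_3,v_4], [v_1,v_2,v_3,v_4]

Hence C_0 ≅ Z^5, C_1 ≅ Z^10, C_2 ≅ Z^10, C_3 ≅ Z^5.

The boundary map ∂_1: C_1 → C_0 is given by ∂[p,q] = [q] − [p]. For instance
  ∂[v_0,v_2] = [v_2] − [v_0].
The 5×10 boundary matrix has rank 4 and Smith normal form diag(1,1,1,1).

Boundary ∂_2: C_2 → C_1 acts by ∂[p,q,r] = [q,r] − [p,r] + [p,q]. For instance
  ∂[v_0,v_2,v_4] = [v_2,v_4] − [v_0,v_4] + [v_0,v_2],
  ∂[v_1,v_2,v_3] = [v_2,v_3] − [v_1,v_3] + [v_1,v_2].
As a 10×10 matrix over Z this has rank 6, with invariant factors (1,1,1,1,1,1).

Boundary ∂_3: C_3 → C_2 sends each 3-simplex σ to the alternating sum Σ_i (−1)^i (σ with its i-th vertex removed). For instance
  ∂[v_0,v_1,v_3,v_4] = [v_1,v_3,v_4] − [v_0,v_3,v_4] + [v_0,v_1,v_4] − [v_0,v_1,v_3],
  ∂[v_1,v_2,v_3,v_4] = [v_2,v_3,v_4] − [v_1,v_3,v_4] + [v_1,v_2,v_4] − [v_1,v_2,v_3].
The 10×5 boundary matrix has rank 4 and Smith normal form diag(1,1,1,1).

Reading off H_k = ker ∂_k / im ∂_{k+1}:

  H_0: rank C_0 − rank ∂_1 = 5 − 4 = 1, and the invariant factors of ∂_1 are all 1, so H_0 = Z.
  H_1: rank ker ∂_1 − rank ∂_2 = (10 − 4) − 6 = 0, and the invariant factors of ∂_2 are all 1, so H_1 = 0.
  H_2: rank ker ∂_2 − rank ∂_3 = (10 − 6) − 4 = 0, and the invariant factors of ∂_3 are all 1, so H_2 = 0.
  H_3: rank ker ∂_3 − rank ∂_4 = (5 − 4) − 0 = 1, and there is no ∂_4, so H_3 = Z.

H_0 = Z,  H_1 = 0,  H_2 = 0,  H_3 = Z.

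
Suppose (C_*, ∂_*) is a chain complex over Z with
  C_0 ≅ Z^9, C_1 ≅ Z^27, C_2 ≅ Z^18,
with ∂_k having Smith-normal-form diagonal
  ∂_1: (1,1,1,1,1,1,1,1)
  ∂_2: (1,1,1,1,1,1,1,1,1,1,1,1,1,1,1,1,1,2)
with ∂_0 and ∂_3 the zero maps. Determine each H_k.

H_0: b_0 = 9 − 0 − 8 = 1; torsion from ∂_1 factors > 1: none. So H_0 ≅ Z.
H_1: b_1 = 27 − 8 − 18 = 1; torsion from ∂_2 factors > 1: [2]. So H_1 ≅ Z ⊕ Z/2Z.
H_2: b_2 = 18 − 18 − 0 = 0; torsion from ∂_3 factors > 1: none. So H_2 ≅ 0.

H_0 ≅ Z,  H_1 ≅ Z ⊕ Z/2Z,  H_2 = 0.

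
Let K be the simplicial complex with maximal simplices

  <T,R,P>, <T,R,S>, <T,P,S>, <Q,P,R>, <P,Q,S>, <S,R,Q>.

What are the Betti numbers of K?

b_0 = 1, b_1 = 0, b_2 = 1.

We work with the vertex ordering P < Q < R < S < T. The simplices of K, each written with vertices in increasing order, are:

  0-simplices (5): P, Q, R, S, T
  1-simplices (9): PQ, PR, PS, PT, QR, QS, RS, RT, ST
  2-simplices (6): PQR, PQS, PRT, PST, QRS, RST

Hence C_0 ≅ Z^5, C_1 ≅ Z^9, C_2 ≅ Z^6.

∂_1: C_1 → C_0 sends each edge [p,q] (with p < q) to q − p. For instance
  ∂PT = T − P.
As a 5×9 matrix over Z this has rank 4, with invariant factors (1,1,1,1).

∂_2: C_2 → C_1 maps a triangle to the signed sum of its edges. For instance
  ∂PQS = QS − PS + PQ,
  ∂PRT = RT − PT + PR.
The 9×6 boundary matrix has rank 5 and Smith normal form diag(1,1,1,1,1).

From H_k ≅ ker(∂_k) / im(∂_{k+1}) we obtain:

  H_0: rank C_0 − rank ∂_1 = 5 − 4 = 1, and the invariant factors of ∂_1 are all 1, so H_0 = Z.
  H_1: rank ker ∂_1 − rank ∂_2 = (9 − 4) − 5 = 0, and the invariant factors of ∂_2 are all 1, so H_1 = 0.
  H_2: rank ker ∂_2 − rank ∂_3 = (6 − 5) − 0 = 1, and there is no ∂_3, so H_2 = Z.

(K is a triangulation of the 2-sphere S^2.)

Hence the Betti numbers are b_0 = 1, b_1 = 0, b_2 = 1.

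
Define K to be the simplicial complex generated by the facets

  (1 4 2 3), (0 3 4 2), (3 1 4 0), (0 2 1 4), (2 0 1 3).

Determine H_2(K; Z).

Order the vertices as 0 < 1 < 2 < 3 < 4. Listing each simplex with vertices in this order, K has dimension 3 with simplices:

  0-simplices (5): [0], [1], [2], [3], [4]
  1-simplices (10): [0,1], [0,2], [0,3], [0,4], [1,2], [1,3], [1,4], [2,3], [2,4], [3,4]
  2-simplices (10): [0,1,2], [0,1,3], [0,1,4], [0,2,3], [0,2,4], [0,3,4], [1,2,3], [1,2,4], [1,3,4], [2,3,4]
  3-simplices (5): [0,1,2,3], [0,1,2,4], [0,1,3,4], [0,2,3,4], [1,2,3,4]

so the chain groups are C_0 ≅ Z^5, C_1 ≅ Z^10, C_2 ≅ Z^10, C_3 ≅ Z^5.

Boundary ∂_1: C_1 → C_0 sends each edge [p,q] (with p < q) to q − p. For instance
  ∂[2,4] = [4] − [2].
The 5×10 boundary matrix has rank 4 and Smith normal form diag(1,1,1,1).

Boundary ∂_2: C_2 → C_1 acts by ∂[p,q,r] = [q,r] − [p,r] + [p,q]. For instance
  ∂[0,3,4] = [3,4] − [0,4] + [0,3],
  ∂[2,3,4] = [3,4] − [2,4] + [2,3].
The resulting 10×10 matrix has rank 6, and its Smith normal form has invariant factors (1,1,1,1,1,1).

The boundary map ∂_3: C_3 → C_2 sends each 3-simplex σ to the alternating sum Σ_i (−1)^i (σ with its i-th vertex removed). For instance
  ∂[0,1,2,3] = [1,2,3] − [0,2,3] + [0,1,3] − [0,1,2],
  ∂[0,1,2,4] = [1,2,4] − [0,2,4] + [0,1,4] − [0,1,2].
As a 10×5 matrix over Z this has rank 4, with invariant factors (1,1,1,1).

From H_k ≅ ker(∂_k) / im(∂_{k+1}) we obtain:

  H_2: rank ker ∂_2 − rank ∂_3 = (10 − 6) − 4 = 0, and the invariant factors of ∂_3 are all 1, so H_2 = 0.

H_2 ≅ 0.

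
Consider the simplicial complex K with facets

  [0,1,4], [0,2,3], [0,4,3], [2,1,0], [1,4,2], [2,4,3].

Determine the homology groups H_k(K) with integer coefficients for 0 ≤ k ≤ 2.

H_0 = Z,  H_1 = 0,  H_2 = Z.

Order the vertices as 0 < 1 < 2 < 3 < 4. Listing each simplex with vertices in this order, K has dimension 2 with simplices:

  0-simplices (5): [0], [1], [2], [3], [4]
  1-simplices (9): [0,1], [0,2], [0,3], [0,4], [1,2], [1,4], [2,3], [2,4], [3,4]
  2-simplices (6): [0,1,2], [0,1,4], [0,2,3], [0,3,4], [1,2,4], [2,3,4]

so the chain groups are C_0 ≅ Z^5, C_1 ≅ Z^9, C_2 ≅ Z^6.

Boundary ∂_1: C_1 → C_0 maps an edge to its endpoints' difference, ∂[p,q] = q − p.
The 5×9 boundary matrix has rank 4 and Smith normal form diag(1,1,1,1).

∂_2: C_2 → C_1 sends each 2-simplex [p,q,r] to [q,r] − [p,r] + [p,q]. For instance
  ∂[0,1,4] = [1,4] − [0,4] + [0,1],
  ∂[0,3,4] = [3,4] − [0,4] + [0,3].
This gives a 9×6 integer matrix of rank 5; reducing to Smith normal form yields diagonal entries (1,1,1,1,1).

Now H_k = ker ∂_k / im ∂_{k+1}, so:

  H_0: rank C_0 − rank ∂_1 = 5 − 4 = 1, and the invariant factors of ∂_1 are all 1, so H_0 ≅ Z.
  H_1: rank ker ∂_1 − rank ∂_2 = (9 − 4) − 5 = 0, and the invariant factors of ∂_2 are all 1, so H_1 ≅ 0.
  H_2: rank ker ∂_2 − rank ∂_3 = (6 − 5) − 0 = 1, and there is no ∂_3, so H_2 ≅ Z.

(K is a triangulation of the 2-sphere S^2.)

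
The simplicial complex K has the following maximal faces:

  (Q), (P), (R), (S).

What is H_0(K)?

H_0 ≅ Z^4.

Order the vertices as P < Q < R < S. Listing each simplex with vertices in this order, K has dimension 0 with simplices:

  0-simplices (4): P, Q, R, S

so the chain groups are C_0 ≅ Z^4.

Computing H_k = (kernel of ∂_k) / (image of ∂_{k+1}):

  H_0: rank C_0 − rank ∂_1 = 4 − 0 = 4, and there is no ∂_1, so H_0 = Z^4.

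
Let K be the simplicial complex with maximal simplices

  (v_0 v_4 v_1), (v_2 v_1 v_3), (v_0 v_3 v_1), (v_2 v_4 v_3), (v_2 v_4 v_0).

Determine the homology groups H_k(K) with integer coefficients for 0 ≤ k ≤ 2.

H_0 = Z,  H_1 = Z,  H_2 = 0.

Take the total order v_0 < v_1 < v_2 < v_3 < v_4 on the vertex set. Then K (dimension 2) consists of the simplices:

  0-simplices (5): [v_0], [v_1], [v_2], [v_3], [v_4]
  1-simplices (10): [v_0,v_1], [v_0,v_2], [v_0,v_3], [v_0,v_4], [v_1,v_2], [v_1,v_3], [v_1,v_4], [v_2,v_3], [v_2,v_4], [v_3,v_4]
  2-simplices (5): [v_0,v_1,v_3], [v_0,v_1,v_4], [v_0,v_2,v_4], [v_1,v_2,v_3], [v_2,v_3,v_4]

Hence C_0 ≅ Z^5, C_1 ≅ Z^10, C_2 ≅ Z^5.

∂_1: C_1 → C_0 sends each edge [p,q] (with p < q) to q − p. For instance
  ∂[v_0,v_2] = [v_2] − [v_0].
This gives a 5×10 integer matrix of rank 4; reducing to Smith normal form yields diagonal entries (1,1,1,1).

Boundary ∂_2: C_2 → C_1 maps a triangle to the signed sum of its edges. For instance
  ∂[v_0,v_2,v_4] = [v_2,v_4] − [v_0,v_4] + [v_0,v_2],
  ∂[v_1,v_2,v_3] = [v_2,v_3] − [v_1,v_3] + [v_1,v_2].
This gives a 10×5 integer matrix of rank 5; reducing to Smith normal form yields diagonal entries (1,1,1,1,1).

Reading off H_k = ker ∂_k / im ∂_{k+1}:

  H_0: rank C_0 − rank ∂_1 = 5 − 4 = 1, and the invariant factors of ∂_1 are all 1, so H_0 = Z.
  H_1: rank ker ∂_1 − rank ∂_2 = (10 − 4) − 5 = 1, and the invariant factors of ∂_2 are all 1, so H_1 = Z.
  H_2: rank ker ∂_2 − rank ∂_3 = (5 − 5) − 0 = 0, and there is no ∂_3, so H_2 = 0.

(K is a triangulation of the Möbius band.)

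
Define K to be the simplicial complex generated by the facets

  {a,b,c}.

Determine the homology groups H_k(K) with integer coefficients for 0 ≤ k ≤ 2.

H_0 ≅ Z,  H_1 = 0,  H_2 = 0.

Order the vertices as a < b < c. Listing each simplex with vertices in this order, K has dimension 2 with simplices:

  0-simplices (3): a, b, c
  1-simplices (3): ab, ac, bc
  2-simplices (1): abc

giving chain groups C_0 ≅ Z^3, C_1 ≅ Z^3, C_2 ≅ Z^1.

Boundary ∂_1: C_1 → C_0 sends each edge [p,q] (with p < q) to q − p. For instance
  ∂ac = c − a.
As a 3×3 matrix over Z this has rank 2, with invariant factors (1,1).

Boundary ∂_2: C_2 → C_1 maps a triangle to the signed sum of its edges. For instance
  ∂abc = bc − ac + ab.
This gives a 3×1 integer matrix of rank 1; reducing to Smith normal form yields diagonal entries (1).

Reading off H_k = ker ∂_k / im ∂_{k+1}:

  H_0: rank C_0 − rank ∂_1 = 3 − 2 = 1, and the invariant factors of ∂_1 are all 1, so H_0 ≅ Z.
  H_1: rank ker ∂_1 − rank ∂_2 = (3 − 2) − 1 = 0, and the invariant factors of ∂_2 are all 1, so H_1 ≅ 0.
  H_2: rank ker ∂_2 − rank ∂_3 = (1 − 1) − 0 = 0, and there is no ∂_3, so H_2 ≅ 0.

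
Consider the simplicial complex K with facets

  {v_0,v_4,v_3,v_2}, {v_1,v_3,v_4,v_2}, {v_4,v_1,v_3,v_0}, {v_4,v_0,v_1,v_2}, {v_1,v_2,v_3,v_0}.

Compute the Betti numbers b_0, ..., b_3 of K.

We work with the vertex ordering v_0 < v_1 < v_2 < v_3 < v_4. The simplices of K, each written with vertices in increasing order, are:

  0-simplices (5): [v_0], [v_1], [v_2], [v_3], [v_4]
  1-simplices (10): [v_0,v_1], [v_0,v_2], [v_0,v_3], [v_0,v_4], [v_1,v_2], [v_1,v_3], [v_1,v_4], [v_2,v_3], [v_2,v_4], [v_3,v_4]
  2-simplices (10): [v_0,v_1,v_2], [v_0,v_1,v_3], [v_0,v_1,v_4], [v_0,v_2,v_3], [v_0,v_2,v_4], [v_0,v_3,v_4], [v_1,v_2,v_3], [v_1,v_2,v_4], [v_1,v_3,v_4], [v_2,v_3,v_4]
  3-simplices (5): [v_0,v_1,v_2,v_3], [v_0,v_1,v_2,v_4], [v_0,v_1,v_3,v_4], [v_0,v_2,v_3,v_4], [v_1,v_2,v_3,v_4]

so the chain groups are C_0 ≅ Z^5, C_1 ≅ Z^10, C_2 ≅ Z^10, C_3 ≅ Z^5.

The boundary map ∂_1: C_1 → C_0 sends each edge [p,q] (with p < q) to q − p.
This gives a 5×10 integer matrix of rank 4; reducing to Smith normal form yields diagonal entries (1,1,1,1).

Boundary ∂_2: C_2 → C_1 sends each 2-simplex [p,q,r] to [q,r] − [p,r] + [p,q]. For instance
  ∂[v_1,v_2,v_3] = [v_2,v_3] − [v_1,v_3] + [v_1,v_2],
  ∂[v_0,v_1,v_4] = [v_1,v_4] − [v_0,v_4] + [v_0,v_1].
As a 10×10 matrix over Z this has rank 6, with invariant factors (1,1,1,1,1,1).

∂_3: C_3 → C_2 sends each 3-simplex σ to the alternating sum Σ_i (−1)^i (σ with its i-th vertex removed). For instance
  ∂[v_1,v_2,v_3,v_4] = [v_2,v_3,v_4] − [v_1,v_3,v_4] + [v_1,v_2,v_4] − [v_1,v_2,v_3],
  ∂[v_0,v_2,v_3,v_4] = [v_2,v_3,v_4] − [v_0,v_3,v_4] + [v_0,v_2,v_4] − [v_0,v_2,v_3].
As a 10×5 matrix over Z this has rank 4, with invariant factors (1,1,1,1).

Reading off H_k = ker ∂_k / im ∂_{k+1}:

  H_0: rank C_0 − rank ∂_1 = 5 − 4 = 1, and the invariant factors of ∂_1 are all 1, so H_0 ≅ Z.
  H_1: rank ker ∂_1 − rank ∂_2 = (10 − 4) − 6 = 0, and the invariant factors of ∂_2 are all 1, so H_1 ≅ 0.
  H_2: rank ker ∂_2 − rank ∂_3 = (10 − 6) − 4 = 0, and the invariant factors of ∂_3 are all 1, so H_2 ≅ 0.
  H_3: rank ker ∂_3 − rank ∂_4 = (5 − 4) − 0 = 1, and there is no ∂_4, so H_3 ≅ Z.

As a check, the Euler characteristic is 5 − 10 + 10 − 5 = 0, which agrees with 1 − 0 + 0 − 1 = 0.

Hence the Betti numbers are b_0 = 1, b_1 = 0, b_2 = 0, b_3 = 1.

b_0 = 1, b_1 = 0, b_2 = 0, b_3 = 1.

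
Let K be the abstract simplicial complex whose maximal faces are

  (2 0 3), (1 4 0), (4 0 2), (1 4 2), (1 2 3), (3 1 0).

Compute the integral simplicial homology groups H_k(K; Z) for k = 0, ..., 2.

H_0 = Z,  H_1 = 0,  H_2 = Z.

Order the vertices as 0 < 1 < 2 < 3 < 4. Listing each simplex with vertices in this order, K has dimension 2 with simplices:

  0-simplices (5): [0], [1], [2], [3], [4]
  1-simplices (9): [0,1], [0,2], [0,3], [0,4], [1,2], [1,3], [1,4], [2,3], [2,4]
  2-simplices (6): [0,1,3], [0,1,4], [0,2,3], [0,2,4], [1,2,3], [1,2,4]

giving chain groups C_0 ≅ Z^5, C_1 ≅ Z^9, C_2 ≅ Z^6.

The boundary map ∂_1: C_1 → C_0 maps an edge to its endpoints' difference, ∂[p,q] = q − p.
The resulting 5×9 matrix has rank 4, and its Smith normal form has invariant factors (1,1,1,1).

The boundary map ∂_2: C_2 → C_1 acts by ∂[p,q,r] = [q,r] − [p,r] + [p,q]. For instance
  ∂[1,2,4] = [2,4] − [1,4] + [1,2],
  ∂[1,2,3] = [2,3] − [1,3] + [1,2].
As a 9×6 matrix over Z this has rank 5, with invariant factors (1,1,1,1,1).

Now H_k = ker ∂_k / im ∂_{k+1}, so:

  H_0: rank C_0 − rank ∂_1 = 5 − 4 = 1, and the invariant factors of ∂_1 are all 1, so H_0 = Z.
  H_1: rank ker ∂_1 − rank ∂_2 = (9 − 4) − 5 = 0, and the invariant factors of ∂_2 are all 1, so H_1 = 0.
  H_2: rank ker ∂_2 − rank ∂_3 = (6 − 5) − 0 = 1, and there is no ∂_3, so H_2 = Z.

As a check, the Euler characteristic is 5 − 9 + 6 = 2, which agrees with 1 − 0 + 1 = 2.
(K is a triangulation of the 2-sphere S^2.)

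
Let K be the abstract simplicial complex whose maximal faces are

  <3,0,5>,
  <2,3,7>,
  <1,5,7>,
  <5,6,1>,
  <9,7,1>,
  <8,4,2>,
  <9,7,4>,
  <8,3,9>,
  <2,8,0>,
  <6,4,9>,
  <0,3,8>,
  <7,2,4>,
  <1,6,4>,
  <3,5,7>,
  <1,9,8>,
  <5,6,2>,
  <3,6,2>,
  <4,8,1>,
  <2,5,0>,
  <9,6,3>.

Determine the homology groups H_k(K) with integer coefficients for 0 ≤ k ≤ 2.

H_0 ≅ Z,  H_1 ≅ Z ⊕ Z/2Z,  H_2 = 0.

We work with the vertex ordering 0 < 1 < 2 < 3 < 4 < 5 < 6 < 7 < 8 < 9. The simplices of K, each written with vertices in increasing order, are:

  0-simplices (10): [0], [1], [2], [3], [4], [5], [6], [7], [8], [9]
  1-simplices (30): (30 of them)
  2-simplices (20): (20 of them)

so the chain groups are C_0 ≅ Z^10, C_1 ≅ Z^30, C_2 ≅ Z^20.

∂_1: C_1 → C_0 maps an edge to its endpoints' difference, ∂[p,q] = q − p. For instance
  ∂[4,6] = [6] − [4].
The 10×30 boundary matrix has rank 9 and Smith normal form diag(1,1,1,1,1,1,1,1,1).

∂_2: C_2 → C_1 maps a triangle to the signed sum of its edges. For instance
  ∂[1,5,7] = [5,7] − [1,7] + [1,5],
  ∂[1,8,9] = [8,9] − [1,9] + [1,8].
The resulting 30×20 matrix has rank 20, and its Smith normal form has invariant factors (1,1,1,1,1,1,1,1,1,1,1,1,1,1,1,1,1,1,1,2).

Computing H_k = (kernel of ∂_k) / (image of ∂_{k+1}):

  H_0: rank C_0 − rank ∂_1 = 10 − 9 = 1, and the invariant factors of ∂_1 are all 1, so H_0 ≅ Z.
  H_1: rank ker ∂_1 − rank ∂_2 = (30 − 9) − 20 = 1, and ∂_2 has invariant factor 2 > 1, so H_1 ≅ Z ⊕ Z/2Z.
  H_2: rank ker ∂_2 − rank ∂_3 = (20 − 20) − 0 = 0, and there is no ∂_3, so H_2 ≅ 0.

As a check, the Euler characteristic is 10 − 30 + 20 = 0, which agrees with 1 − 1 + 0 = 0.
(K is a triangulation of the Klein bottle.)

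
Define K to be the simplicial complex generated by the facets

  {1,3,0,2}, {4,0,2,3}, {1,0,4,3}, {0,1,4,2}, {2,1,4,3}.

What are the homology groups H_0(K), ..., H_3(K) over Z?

H_0 = Z,  H_1 = 0,  H_2 = 0,  H_3 = Z.

We work with the vertex ordering 0 < 1 < 2 < 3 < 4. The simplices of K, each written with vertices in increasing order, are:

  0-simplices (5): [0], [1], [2], [3], [4]
  1-simplices (10): [0,1], [0,2], [0,3], [0,4], [1,2], [1,3], [1,4], [2,3], [2,4], [3,4]
  2-simplices (10): [0,1,2], [0,1,3], [0,1,4], [0,2,3], [0,2,4], [0,3,4], [1,2,3], [1,2,4], [1,3,4], [2,3,4]
  3-simplices (5): [0,1,2,3], [0,1,2,4], [0,1,3,4], [0,2,3,4], [1,2,3,4]

Hence C_0 ≅ Z^5, C_1 ≅ Z^10, C_2 ≅ Z^10, C_3 ≅ Z^5.

Boundary ∂_1: C_1 → C_0 is given by ∂[p,q] = [q] − [p]. For instance
  ∂[0,4] = [4] − [0].
The 5×10 boundary matrix has rank 4 and Smith normal form diag(1,1,1,1).

Boundary ∂_2: C_2 → C_1 sends each 2-simplex [p,q,r] to [q,r] − [p,r] + [p,q]. For instance
  ∂[0,3,4] = [3,4] − [0,4] + [0,3],
  ∂[0,2,4] = [2,4] − [0,4] + [0,2].
The 10×10 boundary matrix has rank 6 and Smith normal form diag(1,1,1,1,1,1).

Boundary ∂_3: C_3 → C_2 sends each 3-simplex σ to the alternating sum Σ_i (−1)^i (σ with its i-th vertex removed). For instance
  ∂[0,2,3,4] = [2,3,4] − [0,3,4] + [0,2,4] − [0,2,3],
  ∂[0,1,3,4] = [1,3,4] − [0,3,4] + [0,1,4] − [0,1,3].
This gives a 10×5 integer matrix of rank 4; reducing to Smith normal form yields diagonal entries (1,1,1,1).

Computing H_k = (kernel of ∂_k) / (image of ∂_{k+1}):

  H_0: rank C_0 − rank ∂_1 = 5 − 4 = 1, and the invariant factors of ∂_1 are all 1, so H_0 ≅ Z.
  H_1: rank ker ∂_1 − rank ∂_2 = (10 − 4) − 6 = 0, and the invariant factors of ∂_2 are all 1, so H_1 ≅ 0.
  H_2: rank ker ∂_2 − rank ∂_3 = (10 − 6) − 4 = 0, and the invariant factors of ∂_3 are all 1, so H_2 ≅ 0.
  H_3: rank ker ∂_3 − rank ∂_4 = (5 − 4) − 0 = 1, and there is no ∂_4, so H_3 ≅ Z.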